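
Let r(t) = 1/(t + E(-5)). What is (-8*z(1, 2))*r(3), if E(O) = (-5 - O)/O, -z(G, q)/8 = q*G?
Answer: 128/3 ≈ 42.667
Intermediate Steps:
z(G, q) = -8*G*q (z(G, q) = -8*q*G = -8*G*q)
E(O) = (-5 - O)/O
r(t) = 1/t (r(t) = 1/(t + (-5 - 1*(-5))/(-5)) = 1/(t - (-5 + 5)/5) = 1/(t - ⅕*0) = 1/(t + 0) = 1/t)
(-8*z(1, 2))*r(3) = -(-64)*2/3 = -8*(-16)*(⅓) = 128*(⅓) = 128/3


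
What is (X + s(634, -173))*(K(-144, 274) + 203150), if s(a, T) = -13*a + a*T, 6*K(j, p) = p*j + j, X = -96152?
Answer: -42076637800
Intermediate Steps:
K(j, p) = j/6 + j*p/6 (K(j, p) = (p*j + j)/6 = (j*p + j)/6 = (j + j*p)/6 = j/6 + j*p/6)
s(a, T) = -13*a + T*a
(X + s(634, -173))*(K(-144, 274) + 203150) = (-96152 + 634*(-13 - 173))*((1/6)*(-144)*(1 + 274) + 203150) = (-96152 + 634*(-186))*((1/6)*(-144)*275 + 203150) = (-96152 - 117924)*(-6600 + 203150) = -214076*196550 = -42076637800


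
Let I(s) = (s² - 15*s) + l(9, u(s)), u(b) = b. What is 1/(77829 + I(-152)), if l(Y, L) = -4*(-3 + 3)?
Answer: 1/103213 ≈ 9.6887e-6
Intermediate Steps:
l(Y, L) = 0 (l(Y, L) = -4*0 = 0)
I(s) = s² - 15*s (I(s) = (s² - 15*s) + 0 = s² - 15*s)
1/(77829 + I(-152)) = 1/(77829 - 152*(-15 - 152)) = 1/(77829 - 152*(-167)) = 1/(77829 + 25384) = 1/103213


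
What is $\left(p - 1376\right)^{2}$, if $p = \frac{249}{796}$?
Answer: $\frac{1199127932209}{633616} \approx 1.8925 \cdot 10^{6}$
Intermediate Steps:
$p = \frac{249}{796}$ ($p = 249 \cdot \frac{1}{796} = \frac{249}{796} \approx 0.31281$)
$\left(p - 1376\right)^{2} = \left(\frac{249}{796} - 1376\right)^{2} = \left(- \frac{1095047}{796}\right)^{2} = \frac{1199127932209}{633616}$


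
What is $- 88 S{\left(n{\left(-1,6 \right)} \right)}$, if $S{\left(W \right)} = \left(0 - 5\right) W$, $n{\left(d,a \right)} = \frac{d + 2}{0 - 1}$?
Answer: $-440$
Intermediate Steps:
$n{\left(d,a \right)} = -2 - d$ ($n{\left(d,a \right)} = \frac{2 + d}{-1} = \left(2 + d\right) \left(-1\right) = -2 - d$)
$S{\left(W \right)} = - 5 W$
$- 88 S{\left(n{\left(-1,6 \right)} \right)} = - 88 \left(- 5 \left(-2 - -1\right)\right) = - 88 \left(- 5 \left(-2 + 1\right)\right) = - 88 \left(\left(-5\right) \left(-1\right)\right) = \left(-88\right) 5 = -440$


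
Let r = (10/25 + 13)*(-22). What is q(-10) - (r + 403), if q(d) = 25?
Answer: -416/5 ≈ -83.200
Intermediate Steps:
r = -1474/5 (r = (10*(1/25) + 13)*(-22) = (2/5 + 13)*(-22) = (67/5)*(-22) = -1474/5 ≈ -294.80)
q(-10) - (r + 403) = 25 - (-1474/5 + 403) = 25 - 1*541/5 = 25 - 541/5 = -416/5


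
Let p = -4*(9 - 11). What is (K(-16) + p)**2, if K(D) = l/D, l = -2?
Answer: 4225/64 ≈ 66.016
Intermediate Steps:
K(D) = -2/D
p = 8 (p = -4*(-2) = 8)
(K(-16) + p)**2 = (-2/(-16) + 8)**2 = (-2*(-1/16) + 8)**2 = (1/8 + 8)**2 = (65/8)**2 = 4225/64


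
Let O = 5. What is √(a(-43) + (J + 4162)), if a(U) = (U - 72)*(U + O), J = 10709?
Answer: √19241 ≈ 138.71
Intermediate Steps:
a(U) = (-72 + U)*(5 + U) (a(U) = (U - 72)*(U + 5) = (-72 + U)*(5 + U))
√(a(-43) + (J + 4162)) = √((-360 + (-43)² - 67*(-43)) + (10709 + 4162)) = √((-360 + 1849 + 2881) + 14871) = √(4370 + 14871) = √19241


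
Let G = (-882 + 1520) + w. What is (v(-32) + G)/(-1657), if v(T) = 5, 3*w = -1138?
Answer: -791/4971 ≈ -0.15912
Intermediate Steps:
w = -1138/3 (w = (⅓)*(-1138) = -1138/3 ≈ -379.33)
G = 776/3 (G = (-882 + 1520) - 1138/3 = 638 - 1138/3 = 776/3 ≈ 258.67)
(v(-32) + G)/(-1657) = (5 + 776/3)/(-1657) = (791/3)*(-1/1657) = -791/4971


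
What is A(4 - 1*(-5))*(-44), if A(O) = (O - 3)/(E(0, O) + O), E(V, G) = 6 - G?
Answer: -44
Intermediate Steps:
A(O) = -½ + O/6 (A(O) = (O - 3)/((6 - O) + O) = (-3 + O)/6 = (-3 + O)*(⅙) = -½ + O/6)
A(4 - 1*(-5))*(-44) = (-½ + (4 - 1*(-5))/6)*(-44) = (-½ + (4 + 5)/6)*(-44) = (-½ + (⅙)*9)*(-44) = (-½ + 3/2)*(-44) = 1*(-44) = -44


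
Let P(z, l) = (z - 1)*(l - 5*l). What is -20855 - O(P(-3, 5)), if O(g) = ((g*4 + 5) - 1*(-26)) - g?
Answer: -21126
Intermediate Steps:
P(z, l) = -4*l*(-1 + z) (P(z, l) = (-1 + z)*(-4*l) = -4*l*(-1 + z))
O(g) = 31 + 3*g (O(g) = ((4*g + 5) + 26) - g = ((5 + 4*g) + 26) - g = (31 + 4*g) - g = 31 + 3*g)
-20855 - O(P(-3, 5)) = -20855 - (31 + 3*(4*5*(1 - 1*(-3)))) = -20855 - (31 + 3*(4*5*(1 + 3))) = -20855 - (31 + 3*(4*5*4)) = -20855 - (31 + 3*80) = -20855 - (31 + 240) = -20855 - 1*271 = -20855 - 271 = -21126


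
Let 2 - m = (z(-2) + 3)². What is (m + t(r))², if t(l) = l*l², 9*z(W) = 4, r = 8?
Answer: 1654292929/6561 ≈ 2.5214e+5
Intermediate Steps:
z(W) = 4/9 (z(W) = (⅑)*4 = 4/9)
t(l) = l³
m = -799/81 (m = 2 - (4/9 + 3)² = 2 - (31/9)² = 2 - 1*961/81 = 2 - 961/81 = -799/81 ≈ -9.8642)
(m + t(r))² = (-799/81 + 8³)² = (-799/81 + 512)² = (40673/81)² = 1654292929/6561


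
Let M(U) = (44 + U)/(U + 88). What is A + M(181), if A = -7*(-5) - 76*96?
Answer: -1952984/269 ≈ -7260.2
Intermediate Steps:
M(U) = (44 + U)/(88 + U)
A = -7261 (A = 35 - 7296 = -7261)
A + M(181) = -7261 + (44 + 181)/(88 + 181) = -7261 + 225/269 = -1952984/269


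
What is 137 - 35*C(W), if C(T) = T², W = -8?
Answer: -2103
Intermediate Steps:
137 - 35*C(W) = 137 - 35*(-8)² = 137 - 35*64 = 137 - 2240 = -2103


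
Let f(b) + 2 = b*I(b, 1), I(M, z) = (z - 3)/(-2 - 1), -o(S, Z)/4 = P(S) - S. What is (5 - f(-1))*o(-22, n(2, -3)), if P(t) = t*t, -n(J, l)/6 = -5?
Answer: -46552/3 ≈ -15517.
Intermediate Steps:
n(J, l) = 30 (n(J, l) = -6*(-5) = 30)
P(t) = t²
o(S, Z) = -4*S² + 4*S (o(S, Z) = -4*(S² - S) = -4*S² + 4*S)
I(M, z) = 1 - z/3 (I(M, z) = (-3 + z)/(-3) = (-3 + z)*(-⅓) = 1 - z/3)
f(b) = -2 + 2*b/3 (f(b) = -2 + b*(1 - ⅓*1) = -2 + b*(1 - ⅓) = -2 + b*(⅔) = -2 + 2*b/3)
(5 - f(-1))*o(-22, n(2, -3)) = (5 - (-2 + (⅔)*(-1)))*(4*(-22)*(1 - 1*(-22))) = (5 - (-2 - ⅔))*(4*(-22)*(1 + 22)) = (5 - 1*(-8/3))*(4*(-22)*23) = (5 + 8/3)*(-2024) = (23/3)*(-2024) = -46552/3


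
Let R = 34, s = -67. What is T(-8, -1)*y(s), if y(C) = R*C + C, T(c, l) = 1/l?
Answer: 2345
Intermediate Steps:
y(C) = 35*C (y(C) = 34*C + C = 35*C)
T(-8, -1)*y(s) = (35*(-67))/(-1) = -1*(-2345) = 2345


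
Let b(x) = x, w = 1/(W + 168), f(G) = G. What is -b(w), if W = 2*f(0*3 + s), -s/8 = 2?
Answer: -1/136 ≈ -0.0073529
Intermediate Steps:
s = -16 (s = -8*2 = -16)
W = -32 (W = 2*(0*3 - 16) = 2*(0 - 16) = 2*(-16) = -32)
w = 1/136 (w = 1/(-32 + 168) = 1/136 ≈ 0.0073529)
-b(w) = -1*1/136 = -1/136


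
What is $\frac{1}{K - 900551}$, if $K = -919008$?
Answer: $- \frac{1}{1819559} \approx -5.4958 \cdot 10^{-7}$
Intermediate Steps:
$\frac{1}{K - 900551} = \frac{1}{-919008 - 900551} = \frac{1}{-1819559} = - \frac{1}{1819559}$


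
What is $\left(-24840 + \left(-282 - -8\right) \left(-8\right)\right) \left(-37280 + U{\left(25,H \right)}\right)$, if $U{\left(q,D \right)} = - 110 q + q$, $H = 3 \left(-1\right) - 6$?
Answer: $906033240$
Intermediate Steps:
$H = -9$ ($H = -3 - 6 = -9$)
$U{\left(q,D \right)} = - 109 q$
$\left(-24840 + \left(-282 - -8\right) \left(-8\right)\right) \left(-37280 + U{\left(25,H \right)}\right) = \left(-24840 + \left(-282 - -8\right) \left(-8\right)\right) \left(-37280 - 2725\right) = \left(-24840 + \left(-282 + 8\right) \left(-8\right)\right) \left(-37280 - 2725\right) = \left(-24840 - -2192\right) \left(-40005\right) = \left(-24840 + 2192\right) \left(-40005\right) = \left(-22648\right) \left(-40005\right) = 906033240$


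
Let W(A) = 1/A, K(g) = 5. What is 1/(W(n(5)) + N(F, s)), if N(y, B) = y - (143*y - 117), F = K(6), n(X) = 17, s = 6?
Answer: -17/10080 ≈ -0.0016865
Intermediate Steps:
F = 5
N(y, B) = 117 - 142*y (N(y, B) = y - (-117 + 143*y) = y + (117 - 143*y) = 117 - 142*y)
1/(W(n(5)) + N(F, s)) = 1/(1/17 + (117 - 142*5)) = 1/(1/17 + (117 - 710)) = 1/(1/17 - 593) = 1/(-10080/17) = -17/10080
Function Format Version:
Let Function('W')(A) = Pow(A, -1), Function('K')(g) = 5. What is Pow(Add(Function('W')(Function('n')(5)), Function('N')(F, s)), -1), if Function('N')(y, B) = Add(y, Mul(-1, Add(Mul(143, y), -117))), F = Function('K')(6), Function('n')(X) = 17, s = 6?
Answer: Rational(-17, 10080) ≈ -0.0016865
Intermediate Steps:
F = 5
Function('N')(y, B) = Add(117, Mul(-142, y)) (Function('N')(y, B) = Add(y, Mul(-1, Add(-117, Mul(143, y)))) = Add(y, Add(117, Mul(-143, y))) = Add(117, Mul(-142, y)))
Pow(Add(Function('W')(Function('n')(5)), Function('N')(F, s)), -1) = Pow(Add(Pow(17, -1), Add(117, Mul(-142, 5))), -1) = Pow(Add(Rational(1, 17), Add(117, -710)), -1) = Pow(Add(Rational(1, 17), -593), -1) = Pow(Rational(-10080, 17), -1) = Rational(-17, 10080)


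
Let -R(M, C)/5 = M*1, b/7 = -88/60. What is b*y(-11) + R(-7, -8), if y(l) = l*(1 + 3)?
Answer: 7301/15 ≈ 486.73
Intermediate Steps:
y(l) = 4*l (y(l) = l*4 = 4*l)
b = -154/15 (b = 7*(-88/60) = 7*(-88*1/60) = 7*(-22/15) = -154/15 ≈ -10.267)
R(M, C) = -5*M
b*y(-11) + R(-7, -8) = -616*(-11)/15 - 5*(-7) = -154/15*(-44) + 35 = 6776/15 + 35 = 7301/15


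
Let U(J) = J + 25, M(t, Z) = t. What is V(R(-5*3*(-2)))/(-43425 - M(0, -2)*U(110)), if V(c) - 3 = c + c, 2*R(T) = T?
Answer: -11/14475 ≈ -0.00075993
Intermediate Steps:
U(J) = 25 + J
R(T) = T/2
V(c) = 3 + 2*c (V(c) = 3 + (c + c) = 3 + 2*c)
V(R(-5*3*(-2)))/(-43425 - M(0, -2)*U(110)) = (3 + 2*((-5*3*(-2))/2))/(-43425 - 0*(25 + 110)) = (3 + 2*((-15*(-2))/2))/(-43425 - 0*135) = (3 + 2*((1/2)*30))/(-43425 - 1*0) = (3 + 2*15)/(-43425 + 0) = (3 + 30)/(-43425) = 33*(-1/43425) = -11/14475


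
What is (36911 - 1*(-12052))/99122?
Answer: 48963/99122 ≈ 0.49397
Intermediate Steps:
(36911 - 1*(-12052))/99122 = (36911 + 12052)*(1/99122) = 48963*(1/99122) = 48963/99122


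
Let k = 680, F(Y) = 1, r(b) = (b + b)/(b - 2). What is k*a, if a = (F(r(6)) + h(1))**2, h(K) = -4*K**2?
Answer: 6120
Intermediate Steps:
r(b) = 2*b/(-2 + b) (r(b) = (2*b)/(-2 + b) = 2*b/(-2 + b))
a = 9 (a = (1 - 4*1**2)**2 = (1 - 4*1)**2 = (1 - 4)**2 = (-3)**2 = 9)
k*a = 680*9 = 6120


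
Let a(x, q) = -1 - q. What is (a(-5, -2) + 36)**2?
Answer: 1369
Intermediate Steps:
(a(-5, -2) + 36)**2 = ((-1 - 1*(-2)) + 36)**2 = ((-1 + 2) + 36)**2 = (1 + 36)**2 = 37**2 = 1369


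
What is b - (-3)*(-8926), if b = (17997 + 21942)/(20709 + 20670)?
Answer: -369335641/13793 ≈ -26777.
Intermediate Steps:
b = 13313/13793 (b = 39939/41379 = 39939*(1/41379) = 13313/13793 ≈ 0.96520)
b - (-3)*(-8926) = 13313/13793 - (-3)*(-8926) = 13313/13793 - 1*26778 = 13313/13793 - 26778 = -369335641/13793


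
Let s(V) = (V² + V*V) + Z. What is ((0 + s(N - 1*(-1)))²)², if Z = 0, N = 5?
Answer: 26873856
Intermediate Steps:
s(V) = 2*V² (s(V) = (V² + V*V) + 0 = (V² + V²) + 0 = 2*V² + 0 = 2*V²)
((0 + s(N - 1*(-1)))²)² = ((0 + 2*(5 - 1*(-1))²)²)² = ((0 + 2*(5 + 1)²)²)² = ((0 + 2*6²)²)² = ((0 + 2*36)²)² = ((0 + 72)²)² = (72²)² = 5184² = 26873856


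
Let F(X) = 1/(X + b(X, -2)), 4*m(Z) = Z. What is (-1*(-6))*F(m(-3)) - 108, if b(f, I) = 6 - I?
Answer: -3108/29 ≈ -107.17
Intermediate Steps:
m(Z) = Z/4
F(X) = 1/(8 + X) (F(X) = 1/(X + (6 - 1*(-2))) = 1/(X + (6 + 2)) = 1/(X + 8) = 1/(8 + X))
(-1*(-6))*F(m(-3)) - 108 = (-1*(-6))/(8 + (¼)*(-3)) - 108 = 6/(8 - ¾) - 108 = 6/(29/4) - 108 = 6*(4/29) - 108 = 24/29 - 108 = -3108/29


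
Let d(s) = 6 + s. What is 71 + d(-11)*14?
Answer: 1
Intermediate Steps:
71 + d(-11)*14 = 71 + (6 - 11)*14 = 71 - 5*14 = 71 - 70 = 1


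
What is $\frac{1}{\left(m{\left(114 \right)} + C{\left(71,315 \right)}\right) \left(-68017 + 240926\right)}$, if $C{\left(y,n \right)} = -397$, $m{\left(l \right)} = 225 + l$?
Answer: $- \frac{1}{10028722} \approx -9.9714 \cdot 10^{-8}$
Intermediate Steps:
$\frac{1}{\left(m{\left(114 \right)} + C{\left(71,315 \right)}\right) \left(-68017 + 240926\right)} = \frac{1}{\left(\left(225 + 114\right) - 397\right) \left(-68017 + 240926\right)} = \frac{1}{\left(339 - 397\right) 172909} = \frac{1}{\left(-58\right) 172909} = \frac{1}{-10028722} = - \frac{1}{10028722}$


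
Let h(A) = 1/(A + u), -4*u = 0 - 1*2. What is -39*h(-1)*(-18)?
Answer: -1404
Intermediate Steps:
u = ½ (u = -(0 - 1*2)/4 = -(0 - 2)/4 = -¼*(-2) = ½ ≈ 0.50000)
h(A) = 1/(½ + A) (h(A) = 1/(A + ½) = 1/(½ + A))
-39*h(-1)*(-18) = -78/(1 + 2*(-1))*(-18) = -78/(1 - 2)*(-18) = -78/(-1)*(-18) = -78*(-1)*(-18) = -39*(-2)*(-18) = 78*(-18) = -1404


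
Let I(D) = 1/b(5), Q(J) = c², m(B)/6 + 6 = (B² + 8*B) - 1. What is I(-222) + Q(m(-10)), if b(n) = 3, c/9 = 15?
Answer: 54676/3 ≈ 18225.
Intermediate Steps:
c = 135 (c = 9*15 = 135)
m(B) = -42 + 6*B² + 48*B (m(B) = -36 + 6*((B² + 8*B) - 1) = -36 + 6*(-1 + B² + 8*B) = -36 + (-6 + 6*B² + 48*B) = -42 + 6*B² + 48*B)
Q(J) = 18225 (Q(J) = 135² = 18225)
I(D) = ⅓ (I(D) = 1/3 = ⅓)
I(-222) + Q(m(-10)) = ⅓ + 18225 = 54676/3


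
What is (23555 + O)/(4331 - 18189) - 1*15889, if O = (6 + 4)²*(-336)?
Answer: -5370237/338 ≈ -15888.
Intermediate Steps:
O = -33600 (O = 10²*(-336) = 100*(-336) = -33600)
(23555 + O)/(4331 - 18189) - 1*15889 = (23555 - 33600)/(4331 - 18189) - 1*15889 = -10045/(-13858) - 15889 = -10045*(-1/13858) - 15889 = 245/338 - 15889 = -5370237/338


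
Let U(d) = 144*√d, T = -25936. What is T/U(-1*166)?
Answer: 1621*I*√166/1494 ≈ 13.979*I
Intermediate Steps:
T/U(-1*166) = -25936*(-I*√166/23904) = -(-1621)*I*√166/1494 = 1621*I*√166/1494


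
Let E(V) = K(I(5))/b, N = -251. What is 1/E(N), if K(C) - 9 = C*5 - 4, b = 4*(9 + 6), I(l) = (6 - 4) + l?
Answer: 3/2 ≈ 1.5000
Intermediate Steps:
I(l) = 2 + l
b = 60 (b = 4*15 = 60)
K(C) = 5 + 5*C (K(C) = 9 + (C*5 - 4) = 9 + (5*C - 4) = 9 + (-4 + 5*C) = 5 + 5*C)
E(V) = ⅔ (E(V) = (5 + 5*(2 + 5))/60 = (5 + 5*7)*(1/60) = (5 + 35)*(1/60) = 40*(1/60) = ⅔)
1/E(N) = 1/(⅔) = 3/2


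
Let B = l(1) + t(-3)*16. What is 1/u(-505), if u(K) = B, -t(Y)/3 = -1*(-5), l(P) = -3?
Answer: -1/243 ≈ -0.0041152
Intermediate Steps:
t(Y) = -15 (t(Y) = -(-3)*(-5) = -3*5 = -15)
B = -243 (B = -3 - 15*16 = -3 - 240 = -243)
u(K) = -243
1/u(-505) = 1/(-243) = -1/243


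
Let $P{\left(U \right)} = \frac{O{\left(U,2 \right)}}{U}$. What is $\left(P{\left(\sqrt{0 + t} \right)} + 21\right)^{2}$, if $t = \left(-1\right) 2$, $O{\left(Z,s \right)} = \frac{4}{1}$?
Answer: $433 - 84 i \sqrt{2} \approx 433.0 - 118.79 i$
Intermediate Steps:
$O{\left(Z,s \right)} = 4$ ($O{\left(Z,s \right)} = 4 \cdot 1 = 4$)
$t = -2$
$P{\left(U \right)} = \frac{4}{U}$
$\left(P{\left(\sqrt{0 + t} \right)} + 21\right)^{2} = \left(\frac{4}{\sqrt{0 - 2}} + 21\right)^{2} = \left(\frac{4}{\sqrt{-2}} + 21\right)^{2} = \left(\frac{4}{i \sqrt{2}} + 21\right)^{2} = \left(4 \left(- \frac{i \sqrt{2}}{2}\right) + 21\right)^{2} = \left(- 2 i \sqrt{2} + 21\right)^{2} = \left(21 - 2 i \sqrt{2}\right)^{2}$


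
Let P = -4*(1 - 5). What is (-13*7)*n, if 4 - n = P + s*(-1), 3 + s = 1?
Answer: 1274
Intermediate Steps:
s = -2 (s = -3 + 1 = -2)
P = 16 (P = -4*(-4) = 16)
n = -14 (n = 4 - (16 - 2*(-1)) = 4 - (16 + 2) = 4 - 1*18 = 4 - 18 = -14)
(-13*7)*n = -13*7*(-14) = -91*(-14) = 1274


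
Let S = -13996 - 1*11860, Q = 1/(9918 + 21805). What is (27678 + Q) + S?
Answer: 57799307/31723 ≈ 1822.0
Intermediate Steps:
Q = 1/31723 ≈ 3.1523e-5
S = -25856 (S = -13996 - 11860 = -25856)
(27678 + Q) + S = (27678 + 1/31723) - 25856 = 878029195/31723 - 25856 = 57799307/31723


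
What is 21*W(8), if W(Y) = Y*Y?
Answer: 1344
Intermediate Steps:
W(Y) = Y**2
21*W(8) = 21*8**2 = 21*64 = 1344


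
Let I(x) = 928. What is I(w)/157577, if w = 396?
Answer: 928/157577 ≈ 0.0058892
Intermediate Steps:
I(w)/157577 = 928/157577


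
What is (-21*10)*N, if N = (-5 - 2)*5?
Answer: 7350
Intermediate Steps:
N = -35 (N = -7*5 = -35)
(-21*10)*N = -21*10*(-35) = -210*(-35) = 7350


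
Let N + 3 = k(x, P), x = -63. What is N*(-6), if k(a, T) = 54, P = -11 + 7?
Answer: -306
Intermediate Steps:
P = -4
N = 51 (N = -3 + 54 = 51)
N*(-6) = 51*(-6) = -306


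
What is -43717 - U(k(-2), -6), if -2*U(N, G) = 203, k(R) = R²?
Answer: -87231/2 ≈ -43616.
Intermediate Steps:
U(N, G) = -203/2 (U(N, G) = -½*203 = -203/2)
-43717 - U(k(-2), -6) = -43717 - 1*(-203/2) = -43717 + 203/2 = -87231/2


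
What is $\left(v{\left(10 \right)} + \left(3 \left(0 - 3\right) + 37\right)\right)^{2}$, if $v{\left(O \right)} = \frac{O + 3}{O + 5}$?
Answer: $\frac{187489}{225} \approx 833.28$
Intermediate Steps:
$v{\left(O \right)} = \frac{3 + O}{5 + O}$
$\left(v{\left(10 \right)} + \left(3 \left(0 - 3\right) + 37\right)\right)^{2} = \left(\frac{3 + 10}{5 + 10} + \left(3 \left(0 - 3\right) + 37\right)\right)^{2} = \left(\frac{1}{15} \cdot 13 + \left(3 \left(-3\right) + 37\right)\right)^{2} = \left(\frac{1}{15} \cdot 13 + \left(-9 + 37\right)\right)^{2} = \left(\frac{13}{15} + 28\right)^{2} = \left(\frac{433}{15}\right)^{2} = \frac{187489}{225}$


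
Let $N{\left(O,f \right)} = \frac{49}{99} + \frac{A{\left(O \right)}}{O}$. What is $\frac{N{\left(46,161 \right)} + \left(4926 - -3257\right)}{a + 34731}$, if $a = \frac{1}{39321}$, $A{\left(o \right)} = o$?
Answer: $\frac{3540047785}{15022234172} \approx 0.23565$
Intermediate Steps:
$N{\left(O,f \right)} = \frac{148}{99}$ ($N{\left(O,f \right)} = \frac{49}{99} + \frac{O}{O} = 49 \cdot \frac{1}{99} + 1 = \frac{49}{99} + 1 = \frac{148}{99}$)
$a = \frac{1}{39321} \approx 2.5432 \cdot 10^{-5}$
$\frac{N{\left(46,161 \right)} + \left(4926 - -3257\right)}{a + 34731} = \frac{\frac{148}{99} + \left(4926 - -3257\right)}{\frac{1}{39321} + 34731} = \frac{\frac{148}{99} + \left(4926 + 3257\right)}{\frac{1365657652}{39321}} = \left(\frac{148}{99} + 8183\right) \frac{39321}{1365657652} = \frac{810265}{99} \cdot \frac{39321}{1365657652} = \frac{3540047785}{15022234172}$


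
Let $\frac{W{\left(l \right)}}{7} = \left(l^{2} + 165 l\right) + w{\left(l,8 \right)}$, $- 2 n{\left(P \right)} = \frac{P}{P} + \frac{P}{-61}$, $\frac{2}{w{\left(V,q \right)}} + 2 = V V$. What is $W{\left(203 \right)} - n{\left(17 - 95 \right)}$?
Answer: $\frac{2628897609193}{5027254} \approx 5.2293 \cdot 10^{5}$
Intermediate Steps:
$w{\left(V,q \right)} = \frac{2}{-2 + V^{2}}$ ($w{\left(V,q \right)} = \frac{2}{-2 + V V} = \frac{2}{-2 + V^{2}}$)
$n{\left(P \right)} = - \frac{1}{2} + \frac{P}{122}$ ($n{\left(P \right)} = - \frac{\frac{P}{P} + \frac{P}{-61}}{2} = - \frac{1 + P \left(- \frac{1}{61}\right)}{2} = - \frac{1 - \frac{P}{61}}{2} = - \frac{1}{2} + \frac{P}{122}$)
$W{\left(l \right)} = 7 l^{2} + \frac{14}{-2 + l^{2}} + 1155 l$ ($W{\left(l \right)} = 7 \left(\left(l^{2} + 165 l\right) + \frac{2}{-2 + l^{2}}\right) = 7 \left(l^{2} + \frac{2}{-2 + l^{2}} + 165 l\right) = 7 l^{2} + \frac{14}{-2 + l^{2}} + 1155 l$)
$W{\left(203 \right)} - n{\left(17 - 95 \right)} = \frac{7 \left(2 + 203 \left(-2 + 203^{2}\right) \left(165 + 203\right)\right)}{-2 + 203^{2}} - \left(- \frac{1}{2} + \frac{17 - 95}{122}\right) = \frac{7 \left(2 + 203 \left(-2 + 41209\right) 368\right)}{-2 + 41209} - \left(- \frac{1}{2} + \frac{1}{122} \left(-78\right)\right) = \frac{7 \left(2 + 203 \cdot 41207 \cdot 368\right)}{41207} - \left(- \frac{1}{2} - \frac{39}{61}\right) = 7 \cdot \frac{1}{41207} \left(2 + 3078327728\right) - - \frac{139}{122} = 7 \cdot \frac{1}{41207} \cdot 3078327730 + \frac{139}{122} = \frac{21548294110}{41207} + \frac{139}{122} = \frac{2628897609193}{5027254}$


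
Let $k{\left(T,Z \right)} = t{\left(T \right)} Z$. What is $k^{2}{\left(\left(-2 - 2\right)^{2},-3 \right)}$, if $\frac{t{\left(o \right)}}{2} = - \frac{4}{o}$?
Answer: $\frac{9}{4} \approx 2.25$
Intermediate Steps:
$t{\left(o \right)} = - \frac{8}{o}$ ($t{\left(o \right)} = 2 \left(- \frac{4}{o}\right) = - \frac{8}{o}$)
$k{\left(T,Z \right)} = - \frac{8 Z}{T}$ ($k{\left(T,Z \right)} = - \frac{8}{T} Z = - \frac{8 Z}{T}$)
$k^{2}{\left(\left(-2 - 2\right)^{2},-3 \right)} = \left(\left(-8\right) \left(-3\right) \frac{1}{\left(-2 - 2\right)^{2}}\right)^{2} = \left(\left(-8\right) \left(-3\right) \frac{1}{\left(-4\right)^{2}}\right)^{2} = \left(\left(-8\right) \left(-3\right) \frac{1}{16}\right)^{2} = \left(\frac{3}{2}\right)^{2} = \frac{9}{4}$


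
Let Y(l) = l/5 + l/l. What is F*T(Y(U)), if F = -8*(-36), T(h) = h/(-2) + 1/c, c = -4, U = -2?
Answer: -792/5 ≈ -158.40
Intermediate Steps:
Y(l) = 1 + l/5 (Y(l) = l*(⅕) + 1 = l/5 + 1 = 1 + l/5)
T(h) = -¼ - h/2 (T(h) = h/(-2) + 1/(-4) = h*(-½) + 1*(-¼) = -h/2 - ¼ = -¼ - h/2)
F = 288
F*T(Y(U)) = 288*(-¼ - (1 + (⅕)*(-2))/2) = 288*(-¼ - (1 - ⅖)/2) = 288*(-¼ - ½*⅗) = 288*(-¼ - 3/10) = 288*(-11/20) = -792/5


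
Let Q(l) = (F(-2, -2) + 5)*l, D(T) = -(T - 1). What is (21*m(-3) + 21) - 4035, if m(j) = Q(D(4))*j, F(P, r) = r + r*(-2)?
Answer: -2691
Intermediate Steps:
F(P, r) = -r (F(P, r) = r - 2*r = -r)
D(T) = 1 - T (D(T) = -(-1 + T) = 1 - T)
Q(l) = 7*l (Q(l) = (-1*(-2) + 5)*l = (2 + 5)*l = 7*l)
m(j) = -21*j (m(j) = (7*(1 - 1*4))*j = (7*(1 - 4))*j = (7*(-3))*j = -21*j)
(21*m(-3) + 21) - 4035 = (21*(-21*(-3)) + 21) - 4035 = (21*63 + 21) - 4035 = (1323 + 21) - 4035 = 1344 - 4035 = -2691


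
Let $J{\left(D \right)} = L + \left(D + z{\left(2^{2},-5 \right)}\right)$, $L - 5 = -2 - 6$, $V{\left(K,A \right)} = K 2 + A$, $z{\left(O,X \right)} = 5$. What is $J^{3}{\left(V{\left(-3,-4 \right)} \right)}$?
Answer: $-512$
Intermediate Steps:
$V{\left(K,A \right)} = A + 2 K$ ($V{\left(K,A \right)} = 2 K + A = A + 2 K$)
$L = -3$ ($L = 5 - 8 = -3$)
$J{\left(D \right)} = 2 + D$ ($J{\left(D \right)} = -3 + \left(D + 5\right) = -3 + \left(5 + D\right) = 2 + D$)
$J^{3}{\left(V{\left(-3,-4 \right)} \right)} = \left(2 + \left(-4 + 2 \left(-3\right)\right)\right)^{3} = \left(2 - 10\right)^{3} = \left(-8\right)^{3} = -512$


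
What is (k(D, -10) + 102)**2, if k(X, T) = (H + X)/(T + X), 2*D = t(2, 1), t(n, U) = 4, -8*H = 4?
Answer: 2653641/256 ≈ 10366.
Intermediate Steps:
H = -1/2 (H = -1/8*4 = -1/2 ≈ -0.50000)
D = 2 (D = (1/2)*4 = 2)
k(X, T) = (-1/2 + X)/(T + X)
(k(D, -10) + 102)**2 = ((-1/2 + 2)/(-10 + 2) + 102)**2 = ((3/2)/(-8) + 102)**2 = (-1/8*3/2 + 102)**2 = (-3/16 + 102)**2 = (1629/16)**2 = 2653641/256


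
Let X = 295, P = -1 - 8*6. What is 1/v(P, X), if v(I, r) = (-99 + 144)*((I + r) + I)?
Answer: 1/8865 ≈ 0.00011280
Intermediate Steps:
P = -49 (P = -1 - 48 = -49)
v(I, r) = 45*r + 90*I (v(I, r) = 45*(r + 2*I) = 45*r + 90*I)
1/v(P, X) = 1/(45*295 + 90*(-49)) = 1/(13275 - 4410) = 1/8865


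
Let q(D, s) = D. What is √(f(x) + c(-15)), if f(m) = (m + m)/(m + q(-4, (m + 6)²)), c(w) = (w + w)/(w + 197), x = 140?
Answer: √4532710/1547 ≈ 1.3762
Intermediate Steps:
c(w) = 2*w/(197 + w) (c(w) = (2*w)/(197 + w) = 2*w/(197 + w))
f(m) = 2*m/(-4 + m) (f(m) = (m + m)/(m - 4) = (2*m)/(-4 + m) = 2*m/(-4 + m))
√(f(x) + c(-15)) = √(2*140/(-4 + 140) + 2*(-15)/(197 - 15)) = √(2*140/136 + 2*(-15)/182) = √(2*140*(1/136) + 2*(-15)*(1/182)) = √(35/17 - 15/91) = √(2930/1547) = √4532710/1547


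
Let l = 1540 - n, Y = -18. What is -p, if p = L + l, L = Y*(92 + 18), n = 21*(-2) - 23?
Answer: 375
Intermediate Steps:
n = -65 (n = -42 - 23 = -65)
L = -1980 (L = -18*(92 + 18) = -18*110 = -1980)
l = 1605 (l = 1540 - 1*(-65) = 1540 + 65 = 1605)
p = -375 (p = -1980 + 1605 = -375)
-p = -1*(-375) = 375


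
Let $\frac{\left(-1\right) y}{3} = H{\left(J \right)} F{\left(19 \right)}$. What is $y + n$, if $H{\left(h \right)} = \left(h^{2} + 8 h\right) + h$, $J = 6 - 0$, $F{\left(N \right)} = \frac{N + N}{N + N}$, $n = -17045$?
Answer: $-17315$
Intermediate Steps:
$F{\left(N \right)} = 1$ ($F{\left(N \right)} = \frac{2 N}{2 N} = 2 N \frac{1}{2 N} = 1$)
$J = 6$ ($J = 6 + 0 = 6$)
$H{\left(h \right)} = h^{2} + 9 h$
$y = -270$ ($y = - 3 \cdot 6 \left(9 + 6\right) 1 = - 3 \cdot 6 \cdot 15 \cdot 1 = - 3 \cdot 90 \cdot 1 = \left(-3\right) 90 = -270$)
$y + n = -270 - 17045 = -17315$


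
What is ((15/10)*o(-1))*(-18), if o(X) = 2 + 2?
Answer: -108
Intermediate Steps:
o(X) = 4
((15/10)*o(-1))*(-18) = ((15/10)*4)*(-18) = ((15*(⅒))*4)*(-18) = ((3/2)*4)*(-18) = 6*(-18) = -108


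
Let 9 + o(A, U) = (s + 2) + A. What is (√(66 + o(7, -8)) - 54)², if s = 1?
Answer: (54 - √67)² ≈ 2099.0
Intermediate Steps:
o(A, U) = -6 + A (o(A, U) = -9 + ((1 + 2) + A) = -9 + (3 + A) = -6 + A)
(√(66 + o(7, -8)) - 54)² = (√(66 + (-6 + 7)) - 54)² = (√(66 + 1) - 54)² = (√67 - 54)² = (-54 + √67)²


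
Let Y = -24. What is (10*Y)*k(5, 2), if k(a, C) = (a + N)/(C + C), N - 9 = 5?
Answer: -1140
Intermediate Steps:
N = 14 (N = 9 + 5 = 14)
k(a, C) = (14 + a)/(2*C) (k(a, C) = (a + 14)/(C + C) = (14 + a)/((2*C)) = (14 + a)*(1/(2*C)) = (14 + a)/(2*C))
(10*Y)*k(5, 2) = (10*(-24))*((½)*(14 + 5)/2) = -120*19/2 = -240*19/4 = -1140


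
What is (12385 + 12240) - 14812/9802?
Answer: 120679719/4901 ≈ 24624.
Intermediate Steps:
(12385 + 12240) - 14812/9802 = 24625 - 14812*1/9802 = 24625 - 7406/4901 = 120679719/4901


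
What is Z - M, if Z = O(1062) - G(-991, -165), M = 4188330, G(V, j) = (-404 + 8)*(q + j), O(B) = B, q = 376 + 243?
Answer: -4007484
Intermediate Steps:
q = 619
G(V, j) = -245124 - 396*j (G(V, j) = (-404 + 8)*(619 + j) = -396*(619 + j) = -245124 - 396*j)
Z = 180846 (Z = 1062 - (-245124 - 396*(-165)) = 1062 - (-245124 + 65340) = 1062 - 1*(-179784) = 1062 + 179784 = 180846)
Z - M = 180846 - 1*4188330 = 180846 - 4188330 = -4007484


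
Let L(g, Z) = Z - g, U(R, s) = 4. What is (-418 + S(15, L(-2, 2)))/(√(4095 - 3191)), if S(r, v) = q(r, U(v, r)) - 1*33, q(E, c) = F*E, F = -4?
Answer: -511*√226/452 ≈ -16.996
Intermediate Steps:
q(E, c) = -4*E
S(r, v) = -33 - 4*r (S(r, v) = -4*r - 1*33 = -4*r - 33 = -33 - 4*r)
(-418 + S(15, L(-2, 2)))/(√(4095 - 3191)) = (-418 + (-33 - 4*15))/(√(4095 - 3191)) = (-418 + (-33 - 60))/(√904) = (-418 - 93)/((2*√226)) = -511*√226/452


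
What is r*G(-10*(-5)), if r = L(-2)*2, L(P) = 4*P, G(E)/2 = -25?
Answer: 800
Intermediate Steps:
G(E) = -50 (G(E) = 2*(-25) = -50)
r = -16 (r = (4*(-2))*2 = -8*2 = -16)
r*G(-10*(-5)) = -16*(-50) = 800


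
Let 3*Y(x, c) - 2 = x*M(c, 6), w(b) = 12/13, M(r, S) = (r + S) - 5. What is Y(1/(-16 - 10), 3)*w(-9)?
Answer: 96/169 ≈ 0.56805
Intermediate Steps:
M(r, S) = -5 + S + r (M(r, S) = (S + r) - 5 = -5 + S + r)
w(b) = 12/13 (w(b) = 12*(1/13) = 12/13)
Y(x, c) = 2/3 + x*(1 + c)/3 (Y(x, c) = 2/3 + (x*(-5 + 6 + c))/3 = 2/3 + (x*(1 + c))/3 = 2/3 + x*(1 + c)/3)
Y(1/(-16 - 10), 3)*w(-9) = (2/3 + (1 + 3)/(3*(-16 - 10)))*(12/13) = (2/3 + (1/3)*4/(-26))*(12/13) = (2/3 + (1/3)*(-1/26)*4)*(12/13) = (2/3 - 2/39)*(12/13) = (8/13)*(12/13) = 96/169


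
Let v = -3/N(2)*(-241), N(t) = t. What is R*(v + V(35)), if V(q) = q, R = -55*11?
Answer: -479765/2 ≈ -2.3988e+5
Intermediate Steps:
R = -605
v = 723/2 (v = -3/2*(-241) = 723/2 ≈ 361.50)
R*(v + V(35)) = -605*(723/2 + 35) = -605*793/2 = -479765/2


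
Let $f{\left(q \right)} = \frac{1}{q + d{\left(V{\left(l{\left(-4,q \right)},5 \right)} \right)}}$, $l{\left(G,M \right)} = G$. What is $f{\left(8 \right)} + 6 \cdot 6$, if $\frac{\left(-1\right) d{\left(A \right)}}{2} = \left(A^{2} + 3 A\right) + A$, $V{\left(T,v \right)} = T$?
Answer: $\frac{289}{8} \approx 36.125$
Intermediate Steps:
$d{\left(A \right)} = - 8 A - 2 A^{2}$ ($d{\left(A \right)} = - 2 \left(\left(A^{2} + 3 A\right) + A\right) = - 2 \left(A^{2} + 4 A\right) = - 8 A - 2 A^{2}$)
$f{\left(q \right)} = \frac{1}{q}$ ($f{\left(q \right)} = \frac{1}{q - - 8 \left(4 - 4\right)} = \frac{1}{q - \left(-8\right) 0} = \frac{1}{q + 0} = \frac{1}{q}$)
$f{\left(8 \right)} + 6 \cdot 6 = \frac{1}{8} + 6 \cdot 6 = \frac{1}{8} + 36 = \frac{289}{8}$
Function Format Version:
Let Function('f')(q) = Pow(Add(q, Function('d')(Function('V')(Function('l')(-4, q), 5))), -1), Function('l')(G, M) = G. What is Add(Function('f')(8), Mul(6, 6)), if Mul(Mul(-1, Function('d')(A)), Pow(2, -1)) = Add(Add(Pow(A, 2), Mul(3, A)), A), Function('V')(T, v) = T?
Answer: Rational(289, 8) ≈ 36.125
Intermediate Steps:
Function('d')(A) = Add(Mul(-8, A), Mul(-2, Pow(A, 2))) (Function('d')(A) = Mul(-2, Add(Add(Pow(A, 2), Mul(3, A)), A)) = Mul(-2, Add(Pow(A, 2), Mul(4, A))) = Add(Mul(-8, A), Mul(-2, Pow(A, 2))))
Function('f')(q) = Pow(q, -1) (Function('f')(q) = Pow(Add(q, Mul(-2, -4, Add(4, -4))), -1) = Pow(Add(q, Mul(-2, -4, 0)), -1) = Pow(Add(q, 0), -1) = Pow(q, -1))
Add(Function('f')(8), Mul(6, 6)) = Add(Pow(8, -1), Mul(6, 6)) = Add(Rational(1, 8), 36) = Rational(289, 8)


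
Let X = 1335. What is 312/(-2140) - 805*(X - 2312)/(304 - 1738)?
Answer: -420881327/767190 ≈ -548.60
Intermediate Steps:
312/(-2140) - 805*(X - 2312)/(304 - 1738) = 312/(-2140) - 805*(1335 - 2312)/(304 - 1738) = 312*(-1/2140) - 805/((-1434/(-977))) = -78/535 - 805/((-1434*(-1/977))) = -78/535 - 805/1434/977 = -78/535 - 805*977/1434 = -78/535 - 786485/1434 = -420881327/767190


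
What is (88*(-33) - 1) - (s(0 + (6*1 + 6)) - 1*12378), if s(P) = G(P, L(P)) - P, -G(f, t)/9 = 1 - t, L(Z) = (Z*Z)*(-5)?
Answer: 15974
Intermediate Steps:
L(Z) = -5*Z**2 (L(Z) = Z**2*(-5) = -5*Z**2)
G(f, t) = -9 + 9*t (G(f, t) = -9*(1 - t) = -9 + 9*t)
s(P) = -9 - P - 45*P**2 (s(P) = (-9 + 9*(-5*P**2)) - P = (-9 - 45*P**2) - P = -9 - P - 45*P**2)
(88*(-33) - 1) - (s(0 + (6*1 + 6)) - 1*12378) = (88*(-33) - 1) - ((-9 - (0 + (6*1 + 6)) - 45*(0 + (6*1 + 6))**2) - 1*12378) = (-2904 - 1) - ((-9 - (0 + (6 + 6)) - 45*(0 + (6 + 6))**2) - 12378) = -2905 - ((-9 - (0 + 12) - 45*(0 + 12)**2) - 12378) = -2905 - ((-9 - 1*12 - 45*12**2) - 12378) = -2905 - ((-9 - 12 - 45*144) - 12378) = -2905 - ((-9 - 12 - 6480) - 12378) = -2905 - (-6501 - 12378) = -2905 - 1*(-18879) = -2905 + 18879 = 15974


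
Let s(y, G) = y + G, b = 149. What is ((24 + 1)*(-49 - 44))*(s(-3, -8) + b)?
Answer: -320850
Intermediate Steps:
s(y, G) = G + y
((24 + 1)*(-49 - 44))*(s(-3, -8) + b) = ((24 + 1)*(-49 - 44))*((-8 - 3) + 149) = (25*(-93))*(-11 + 149) = -2325*138 = -320850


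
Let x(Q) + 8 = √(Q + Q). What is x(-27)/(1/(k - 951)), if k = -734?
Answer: 13480 - 5055*I*√6 ≈ 13480.0 - 12382.0*I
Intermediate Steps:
x(Q) = -8 + √2*√Q (x(Q) = -8 + √(Q + Q) = -8 + √(2*Q) = -8 + √2*√Q)
x(-27)/(1/(k - 951)) = (-8 + √2*√(-27))/(1/(-734 - 951)) = (-8 + √2*(3*I*√3))/(1/(-1685)) = (-8 + 3*I*√6)/(-1/1685) = (-8 + 3*I*√6)*(-1685) = 13480 - 5055*I*√6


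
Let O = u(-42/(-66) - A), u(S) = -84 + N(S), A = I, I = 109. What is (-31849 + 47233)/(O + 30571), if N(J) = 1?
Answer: 1923/3811 ≈ 0.50459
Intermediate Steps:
A = 109
u(S) = -83 (u(S) = -84 + 1 = -83)
O = -83
(-31849 + 47233)/(O + 30571) = (-31849 + 47233)/(-83 + 30571) = 15384/30488 = 15384*(1/30488) = 1923/3811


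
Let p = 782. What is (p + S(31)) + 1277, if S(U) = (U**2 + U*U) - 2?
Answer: 3979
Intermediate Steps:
S(U) = -2 + 2*U**2 (S(U) = (U**2 + U**2) - 2 = 2*U**2 - 2 = -2 + 2*U**2)
(p + S(31)) + 1277 = (782 + (-2 + 2*31**2)) + 1277 = (782 + (-2 + 2*961)) + 1277 = (782 + (-2 + 1922)) + 1277 = (782 + 1920) + 1277 = 2702 + 1277 = 3979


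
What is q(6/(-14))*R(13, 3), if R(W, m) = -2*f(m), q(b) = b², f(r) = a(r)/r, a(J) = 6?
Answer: -36/49 ≈ -0.73469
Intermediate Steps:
f(r) = 6/r
R(W, m) = -12/m
q(6/(-14))*R(13, 3) = (6/(-14))²*(-12/3) = (6*(-1/14))²*(-12*⅓) = (-3/7)²*(-4) = (9/49)*(-4) = -36/49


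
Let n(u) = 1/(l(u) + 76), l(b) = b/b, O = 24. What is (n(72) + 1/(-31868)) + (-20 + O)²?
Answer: 39293167/2453836 ≈ 16.013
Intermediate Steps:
l(b) = 1
n(u) = 1/77 (n(u) = 1/(1 + 76) = 1/77)
(n(72) + 1/(-31868)) + (-20 + O)² = (1/77 + 1/(-31868)) + (-20 + 24)² = (1/77 - 1/31868) + 4² = 31791/2453836 + 16 = 39293167/2453836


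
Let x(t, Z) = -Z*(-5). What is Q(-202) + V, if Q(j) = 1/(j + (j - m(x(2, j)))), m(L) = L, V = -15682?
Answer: -9503291/606 ≈ -15682.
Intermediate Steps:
x(t, Z) = 5*Z
Q(j) = -1/(3*j) (Q(j) = 1/(j + (j - 5*j)) = 1/(j - 4*j) = 1/(-3*j) = -1/(3*j))
Q(-202) + V = -1/3/(-202) - 15682 = -1/3*(-1/202) - 15682 = 1/606 - 15682 = -9503291/606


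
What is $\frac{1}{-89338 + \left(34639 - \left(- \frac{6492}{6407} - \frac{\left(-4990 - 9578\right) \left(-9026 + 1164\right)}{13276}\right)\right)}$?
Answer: $- \frac{21264833}{979689333891} \approx -2.1706 \cdot 10^{-5}$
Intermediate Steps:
$\frac{1}{-89338 + \left(34639 - \left(- \frac{6492}{6407} - \frac{\left(-4990 - 9578\right) \left(-9026 + 1164\right)}{13276}\right)\right)} = \frac{1}{-89338 + \left(34639 - \left(- \frac{6492}{6407} - \left(-14568\right) \left(-7862\right) \frac{1}{13276}\right)\right)} = \frac{1}{-89338 + \left(34639 + \left(114533616 \cdot \frac{1}{13276} + \frac{6492}{6407}\right)\right)} = \frac{1}{-89338 + \left(34639 + \left(\frac{28633404}{3319} + \frac{6492}{6407}\right)\right)} = \frac{1}{-89338 + \left(34639 + \frac{183475766376}{21264833}\right)} = \frac{1}{-89338 + \frac{920068316663}{21264833}} = \frac{1}{- \frac{979689333891}{21264833}} = - \frac{21264833}{979689333891}$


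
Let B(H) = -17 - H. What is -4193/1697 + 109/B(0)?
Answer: -256254/28849 ≈ -8.8826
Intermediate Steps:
-4193/1697 + 109/B(0) = -4193/1697 + 109/(-17 - 1*0) = -4193*1/1697 + 109/(-17 + 0) = -4193/1697 + 109/(-17) = -4193/1697 + 109*(-1/17) = -4193/1697 - 109/17 = -256254/28849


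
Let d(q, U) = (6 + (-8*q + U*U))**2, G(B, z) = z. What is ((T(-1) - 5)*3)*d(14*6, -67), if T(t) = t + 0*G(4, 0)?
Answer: -263075922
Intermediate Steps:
T(t) = t (T(t) = t + 0*0 = t + 0 = t)
d(q, U) = (6 + U**2 - 8*q)**2 (d(q, U) = (6 + (-8*q + U**2))**2 = (6 + (U**2 - 8*q))**2 = (6 + U**2 - 8*q)**2)
((T(-1) - 5)*3)*d(14*6, -67) = ((-1 - 5)*3)*(6 + (-67)**2 - 112*6)**2 = (-6*3)*(6 + 4489 - 8*84)**2 = -18*(6 + 4489 - 672)**2 = -18*3823**2 = -18*14615329 = -263075922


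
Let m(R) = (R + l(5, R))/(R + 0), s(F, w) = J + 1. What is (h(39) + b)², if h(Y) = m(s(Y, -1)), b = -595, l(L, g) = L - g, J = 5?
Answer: 12709225/36 ≈ 3.5303e+5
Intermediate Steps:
s(F, w) = 6 (s(F, w) = 5 + 1 = 6)
m(R) = 5/R (m(R) = (R + (5 - R))/(R + 0) = 5/R)
h(Y) = ⅚ (h(Y) = 5/6 = 5*(⅙) = ⅚)
(h(39) + b)² = (⅚ - 595)² = (-3565/6)² = 12709225/36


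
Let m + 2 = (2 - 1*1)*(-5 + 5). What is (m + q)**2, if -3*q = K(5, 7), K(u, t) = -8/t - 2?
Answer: 400/441 ≈ 0.90703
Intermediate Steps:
K(u, t) = -2 - 8/t (K(u, t) = -8/t - 2 = -2 - 8/t)
q = 22/21 (q = -(-2 - 8/7)/3 = -1/3*(-22/7) = 22/21 ≈ 1.0476)
m = -2 (m = -2 + (2 - 1*1)*(-5 + 5) = -2 + (2 - 1)*0 = -2 + 1*0 = -2 + 0 = -2)
(m + q)**2 = (-2 + 22/21)**2 = (-20/21)**2 = 400/441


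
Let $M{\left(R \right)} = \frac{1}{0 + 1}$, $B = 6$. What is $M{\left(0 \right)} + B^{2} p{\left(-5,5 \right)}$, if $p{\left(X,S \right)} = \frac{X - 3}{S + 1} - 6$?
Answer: $-263$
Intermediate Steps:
$p{\left(X,S \right)} = -6 + \frac{-3 + X}{1 + S}$ ($p{\left(X,S \right)} = \frac{-3 + X}{1 + S} - 6 = -6 + \frac{-3 + X}{1 + S}$)
$M{\left(R \right)} = 1$ ($M{\left(R \right)} = 1^{-1} = 1$)
$M{\left(0 \right)} + B^{2} p{\left(-5,5 \right)} = 1 + 6^{2} \frac{-9 - 5 - 30}{1 + 5} = 1 + 36 \frac{-9 - 5 - 30}{6} = 1 + 36 \cdot \frac{1}{6} \left(-44\right) = 1 + 36 \left(- \frac{22}{3}\right) = 1 - 264 = -263$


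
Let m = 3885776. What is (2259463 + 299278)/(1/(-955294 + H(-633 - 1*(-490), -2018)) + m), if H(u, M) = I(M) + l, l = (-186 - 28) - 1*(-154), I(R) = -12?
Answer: 2444534154206/3712338274015 ≈ 0.65849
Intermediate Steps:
l = -60 (l = -214 + 154 = -60)
H(u, M) = -72 (H(u, M) = -12 - 60 = -72)
(2259463 + 299278)/(1/(-955294 + H(-633 - 1*(-490), -2018)) + m) = (2259463 + 299278)/(1/(-955294 - 72) + 3885776) = 2558741/(1/(-955366) + 3885776) = 2558741/(-1/955366 + 3885776) = 2558741/(3712338274015/955366) = 2558741*(955366/3712338274015) = 2444534154206/3712338274015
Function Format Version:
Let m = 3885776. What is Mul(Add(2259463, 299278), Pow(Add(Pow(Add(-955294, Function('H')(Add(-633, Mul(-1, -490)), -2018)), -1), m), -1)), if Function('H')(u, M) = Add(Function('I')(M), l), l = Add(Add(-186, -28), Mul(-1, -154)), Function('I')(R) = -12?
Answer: Rational(2444534154206, 3712338274015) ≈ 0.65849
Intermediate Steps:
l = -60 (l = Add(-214, 154) = -60)
Function('H')(u, M) = -72 (Function('H')(u, M) = Add(-12, -60) = -72)
Mul(Add(2259463, 299278), Pow(Add(Pow(Add(-955294, Function('H')(Add(-633, Mul(-1, -490)), -2018)), -1), m), -1)) = Mul(Add(2259463, 299278), Pow(Add(Pow(Add(-955294, -72), -1), 3885776), -1)) = Mul(2558741, Pow(Add(Pow(-955366, -1), 3885776), -1)) = Mul(2558741, Pow(Add(Rational(-1, 955366), 3885776), -1)) = Mul(2558741, Pow(Rational(3712338274015, 955366), -1)) = Mul(2558741, Rational(955366, 3712338274015)) = Rational(2444534154206, 3712338274015)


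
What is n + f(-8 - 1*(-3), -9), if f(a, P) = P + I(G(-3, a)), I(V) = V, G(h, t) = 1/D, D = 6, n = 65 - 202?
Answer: -875/6 ≈ -145.83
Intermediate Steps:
n = -137
G(h, t) = ⅙ (G(h, t) = 1/6 = ⅙)
f(a, P) = ⅙ + P (f(a, P) = P + ⅙ = ⅙ + P)
n + f(-8 - 1*(-3), -9) = -137 + (⅙ - 9) = -137 - 53/6 = -875/6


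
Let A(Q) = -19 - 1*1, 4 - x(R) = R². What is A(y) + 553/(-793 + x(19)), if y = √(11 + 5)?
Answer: -23553/1150 ≈ -20.481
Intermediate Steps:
x(R) = 4 - R²
y = 4 (y = √16 = 4)
A(Q) = -20 (A(Q) = -19 - 1 = -20)
A(y) + 553/(-793 + x(19)) = -20 + 553/(-793 + (4 - 1*19²)) = -20 + 553/(-793 + (4 - 1*361)) = -20 + 553/(-793 + (4 - 361)) = -20 + 553/(-793 - 357) = -20 + 553/(-1150) = -20 - 1/1150*553 = -20 - 553/1150 = -23553/1150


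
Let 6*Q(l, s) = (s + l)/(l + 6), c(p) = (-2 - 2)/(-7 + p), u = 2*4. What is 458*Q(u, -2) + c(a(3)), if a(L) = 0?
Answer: 233/7 ≈ 33.286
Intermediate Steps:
u = 8
c(p) = -4/(-7 + p)
Q(l, s) = (l + s)/(6*(6 + l)) (Q(l, s) = ((s + l)/(l + 6))/6 = ((l + s)/(6 + l))/6 = (l + s)/(6*(6 + l)))
458*Q(u, -2) + c(a(3)) = 458*((8 - 2)/(6*(6 + 8))) - 4/(-7 + 0) = 458*((⅙)*6/14) - 4/(-7) = 458*((⅙)*(1/14)*6) - 4*(-⅐) = 458*(1/14) + 4/7 = 229/7 + 4/7 = 233/7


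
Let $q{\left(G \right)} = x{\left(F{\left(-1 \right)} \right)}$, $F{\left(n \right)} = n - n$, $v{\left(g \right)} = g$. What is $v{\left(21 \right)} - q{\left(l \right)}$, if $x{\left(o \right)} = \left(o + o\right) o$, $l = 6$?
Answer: $21$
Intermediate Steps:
$F{\left(n \right)} = 0$
$x{\left(o \right)} = 2 o^{2}$ ($x{\left(o \right)} = 2 o o = 2 o^{2}$)
$q{\left(G \right)} = 0$ ($q{\left(G \right)} = 2 \cdot 0^{2} = 2 \cdot 0 = 0$)
$v{\left(21 \right)} - q{\left(l \right)} = 21 - 0 = 21 + 0 = 21$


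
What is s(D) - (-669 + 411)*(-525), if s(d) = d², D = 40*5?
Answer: -95450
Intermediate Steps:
D = 200
s(D) - (-669 + 411)*(-525) = 200² - (-669 + 411)*(-525) = 40000 - (-258)*(-525) = 40000 - 1*135450 = 40000 - 135450 = -95450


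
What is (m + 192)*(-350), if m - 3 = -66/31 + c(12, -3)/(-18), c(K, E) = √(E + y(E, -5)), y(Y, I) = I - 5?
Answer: -2092650/31 + 175*I*√13/9 ≈ -67505.0 + 70.108*I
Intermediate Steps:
y(Y, I) = -5 + I
c(K, E) = √(-10 + E) (c(K, E) = √(E + (-5 - 5)) = √(E - 10) = √(-10 + E))
m = 27/31 - I*√13/18 (m = 3 + (-66/31 + √(-10 - 3)/(-18)) = 3 + (-66*1/31 + √(-13)*(-1/18)) = 3 + (-66/31 + (I*√13)*(-1/18)) = 3 + (-66/31 - I*√13/18) = 27/31 - I*√13/18 ≈ 0.87097 - 0.20031*I)
(m + 192)*(-350) = ((27/31 - I*√13/18) + 192)*(-350) = (5979/31 - I*√13/18)*(-350) = -2092650/31 + 175*I*√13/9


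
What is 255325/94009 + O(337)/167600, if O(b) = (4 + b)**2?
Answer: 53723930529/15755908400 ≈ 3.4098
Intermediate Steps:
255325/94009 + O(337)/167600 = 255325/94009 + (4 + 337)**2/167600 = 255325*(1/94009) + 341**2*(1/167600) = 255325/94009 + 116281*(1/167600) = 255325/94009 + 116281/167600 = 53723930529/15755908400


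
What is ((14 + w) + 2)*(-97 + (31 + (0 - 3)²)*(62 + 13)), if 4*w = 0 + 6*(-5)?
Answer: 49351/2 ≈ 24676.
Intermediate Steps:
w = -15/2 (w = (0 + 6*(-5))/4 = (0 - 30)/4 = (¼)*(-30) = -15/2 ≈ -7.5000)
((14 + w) + 2)*(-97 + (31 + (0 - 3)²)*(62 + 13)) = ((14 - 15/2) + 2)*(-97 + (31 + (0 - 3)²)*(62 + 13)) = (13/2 + 2)*(-97 + (31 + (-3)²)*75) = 17*(-97 + (31 + 9)*75)/2 = 17*(-97 + 40*75)/2 = 17*(-97 + 3000)/2 = (17/2)*2903 = 49351/2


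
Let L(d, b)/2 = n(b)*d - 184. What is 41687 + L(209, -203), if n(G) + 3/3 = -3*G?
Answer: 295463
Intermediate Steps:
n(G) = -1 - 3*G
L(d, b) = -368 + 2*d*(-1 - 3*b) (L(d, b) = 2*((-1 - 3*b)*d - 184) = 2*(d*(-1 - 3*b) - 184) = 2*(-184 + d*(-1 - 3*b)) = -368 + 2*d*(-1 - 3*b))
41687 + L(209, -203) = 41687 + (-368 - 2*209*(1 + 3*(-203))) = 41687 + (-368 - 2*209*(1 - 609)) = 41687 + (-368 - 2*209*(-608)) = 41687 + (-368 + 254144) = 41687 + 253776 = 295463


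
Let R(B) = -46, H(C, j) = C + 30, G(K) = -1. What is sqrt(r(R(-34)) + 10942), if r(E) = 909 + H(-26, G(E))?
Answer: sqrt(11855) ≈ 108.88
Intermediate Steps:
H(C, j) = 30 + C
r(E) = 913 (r(E) = 909 + (30 - 26) = 909 + 4 = 913)
sqrt(r(R(-34)) + 10942) = sqrt(913 + 10942) = sqrt(11855)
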